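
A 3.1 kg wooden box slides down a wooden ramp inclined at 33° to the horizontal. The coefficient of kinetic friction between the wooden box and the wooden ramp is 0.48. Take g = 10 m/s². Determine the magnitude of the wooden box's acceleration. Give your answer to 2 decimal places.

Resolving the weight along the incline: the component pulling the wooden box down the slope is mg sin 33° = 3.1 × 10 × 0.5446 = 16.883 N, and the normal force is N = mg cos 33° = 3.1 × 10 × 0.8387 = 26.000 N.
Kinetic friction acts up the slope with magnitude f = μN = 0.48 × 26.000 = 12.480 N.
Net force along the incline is 16.883 − 12.480 = 4.403 N, so a = 4.403 / 3.1 = 1.4203 m/s².

1.42 m/s²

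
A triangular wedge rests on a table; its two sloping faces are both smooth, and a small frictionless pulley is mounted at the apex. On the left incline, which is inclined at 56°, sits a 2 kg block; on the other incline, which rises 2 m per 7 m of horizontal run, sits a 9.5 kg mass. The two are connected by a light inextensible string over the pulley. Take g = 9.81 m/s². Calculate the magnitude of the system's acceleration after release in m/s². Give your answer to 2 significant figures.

Resolve each weight along its own incline: the 2 kg mass has component 2 × 9.81 × sin 56° = 16.266 N down its slope, and the 9.5 kg mass has 9.5 × 9.81 × sin 15.95° = 25.603 N down its slope.
The 9.5 kg side's 25.603 N exceeds the other side's 16.266 N, so that mass slides down and the 2 kg mass slides up. Taking that direction as positive, Newton's second law for the whole system gives 25.603 − 16.266 = (2 + 9.5) a, so a = 9.337 / 11.5 = 0.8119 m/s².

0.81 m/s²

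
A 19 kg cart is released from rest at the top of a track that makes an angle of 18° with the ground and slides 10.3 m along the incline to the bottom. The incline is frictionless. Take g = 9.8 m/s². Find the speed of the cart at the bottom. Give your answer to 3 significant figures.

7.90 m/s

The weight component along the incline is mg sin 18° = 57.539 N and the normal force is N = mg cos 18° = 177.087 N.
With no friction, a = g sin 18° = 3.0284 m/s².
Starting from rest over a distance of 10.3 m, v² = 2aL = 2 × 3.0284 × 10.3 = 62.3850, so v = 7.8984 m/s.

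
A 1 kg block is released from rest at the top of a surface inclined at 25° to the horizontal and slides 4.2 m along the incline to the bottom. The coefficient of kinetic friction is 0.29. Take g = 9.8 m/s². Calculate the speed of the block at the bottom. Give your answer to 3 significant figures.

3.63 m/s

The weight component along the incline is mg sin 25° = 4.142 N and the normal force is N = mg cos 25° = 8.882 N.
Friction up the slope is f = μN = 0.29 × 8.882 = 2.576 N, so the net downslope force is 4.142 − 2.576 = 1.566 N and a = 1.566 / 1 = 1.5660 m/s².
Starting from rest over a distance of 4.2 m, v² = 2aL = 2 × 1.5660 × 4.2 = 13.1544, so v = 3.6269 m/s.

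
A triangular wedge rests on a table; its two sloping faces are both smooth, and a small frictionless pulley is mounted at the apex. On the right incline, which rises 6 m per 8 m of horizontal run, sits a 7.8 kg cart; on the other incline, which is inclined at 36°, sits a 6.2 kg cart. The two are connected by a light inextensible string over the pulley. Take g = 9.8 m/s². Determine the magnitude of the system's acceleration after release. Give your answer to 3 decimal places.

Resolve each weight along its own incline: the 7.8 kg mass has component 7.8 × 9.8 × sin 36.87° = 45.864 N down its slope, and the 6.2 kg mass has 6.2 × 9.8 × sin 36° = 35.714 N down its slope.
The 7.8 kg side's 45.864 N exceeds the other side's 35.714 N, so that mass slides down and the 6.2 kg mass slides up. Taking that direction as positive, Newton's second law for the whole system gives 45.864 − 35.714 = (7.8 + 6.2) a, so a = 10.150 / 14 = 0.7250 m/s².

0.725 m/s²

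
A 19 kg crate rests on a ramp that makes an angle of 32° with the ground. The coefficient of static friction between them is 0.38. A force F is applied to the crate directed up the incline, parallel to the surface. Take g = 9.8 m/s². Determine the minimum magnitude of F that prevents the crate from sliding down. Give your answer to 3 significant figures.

The normal force is N = mg cos 32° = 157.907 N. With F at its minimum the crate is on the verge of sliding down, so static friction is at its maximum μ_s N = 0.38 × 157.907 = 60.005 N and acts up the slope.
Equilibrium along the incline: F + μ_s N = mg sin 32°, so F = 98.671 − 60.005 = 38.666 N.

38.7 N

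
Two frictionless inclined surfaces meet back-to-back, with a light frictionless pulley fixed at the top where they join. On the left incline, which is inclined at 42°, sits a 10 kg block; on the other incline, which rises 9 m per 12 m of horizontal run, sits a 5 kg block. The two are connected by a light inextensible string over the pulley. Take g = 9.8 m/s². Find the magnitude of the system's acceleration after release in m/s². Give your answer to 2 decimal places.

Resolve each weight along its own incline: the 10 kg mass has component 10 × 9.8 × sin 42° = 65.575 N down its slope, and the 5 kg mass has 5 × 9.8 × sin 36.87° = 29.400 N down its slope.
The 10 kg side's 65.575 N exceeds the other side's 29.400 N, so that mass slides down and the 5 kg mass slides up. Taking that direction as positive, Newton's second law for the whole system gives 65.575 − 29.400 = (10 + 5) a, so a = 36.175 / 15 = 2.4117 m/s².

2.41 m/s²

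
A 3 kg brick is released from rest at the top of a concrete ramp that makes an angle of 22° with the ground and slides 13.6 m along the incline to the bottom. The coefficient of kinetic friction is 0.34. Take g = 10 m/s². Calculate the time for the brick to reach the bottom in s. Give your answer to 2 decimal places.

The weight component along the incline is mg sin 22° = 11.238 N and the normal force is N = mg cos 22° = 27.816 N.
Friction up the slope is f = μN = 0.34 × 27.816 = 9.457 N, so the net downslope force is 11.238 − 9.457 = 1.781 N and a = 1.781 / 3 = 0.5937 m/s².
Starting from rest, L = ½at², so t = √(2L/a) = √(2 × 13.6 / 0.5937) = 6.7686 s.

6.77 s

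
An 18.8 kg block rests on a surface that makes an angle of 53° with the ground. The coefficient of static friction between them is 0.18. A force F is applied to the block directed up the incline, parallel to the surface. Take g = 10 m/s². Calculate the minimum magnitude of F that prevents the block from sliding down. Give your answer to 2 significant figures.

130 N

The normal force is N = mg cos 53° = 113.141 N. With F at its minimum the block is on the verge of sliding down, so static friction is at its maximum μ_s N = 0.18 × 113.141 = 20.365 N and acts up the slope.
Equilibrium along the incline: F + μ_s N = mg sin 53°, so F = 150.143 − 20.365 = 129.778 N.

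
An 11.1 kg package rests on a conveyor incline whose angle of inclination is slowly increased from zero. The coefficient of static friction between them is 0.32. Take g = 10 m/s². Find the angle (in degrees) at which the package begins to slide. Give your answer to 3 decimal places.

17.745°

At the threshold of sliding, static friction is at its maximum μ_s N and exactly balances the weight component along the incline: mg sin θ = μ_s mg cos θ.
Hence tan θ = μ_s = 0.32, so θ = arctan(0.32) = 17.7447°.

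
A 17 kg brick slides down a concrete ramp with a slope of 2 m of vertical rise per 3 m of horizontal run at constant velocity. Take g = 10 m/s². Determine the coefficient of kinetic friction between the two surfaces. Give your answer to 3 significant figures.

At constant velocity the net force along the incline is zero: mg sin 33.69° = μ mg cos 33.69°.
So μ = tan 33.69° = 0.5547 / 0.8321 = 0.6666.

0.667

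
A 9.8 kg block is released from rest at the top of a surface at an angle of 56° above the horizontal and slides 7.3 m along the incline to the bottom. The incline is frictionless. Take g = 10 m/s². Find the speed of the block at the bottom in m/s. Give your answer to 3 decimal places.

The weight component along the incline is mg sin 56° = 81.246 N and the normal force is N = mg cos 56° = 54.801 N.
With no friction, a = g sin 56° = 8.2904 m/s².
Starting from rest over a distance of 7.3 m, v² = 2aL = 2 × 8.2904 × 7.3 = 121.0398, so v = 11.0018 m/s.

11.002 m/s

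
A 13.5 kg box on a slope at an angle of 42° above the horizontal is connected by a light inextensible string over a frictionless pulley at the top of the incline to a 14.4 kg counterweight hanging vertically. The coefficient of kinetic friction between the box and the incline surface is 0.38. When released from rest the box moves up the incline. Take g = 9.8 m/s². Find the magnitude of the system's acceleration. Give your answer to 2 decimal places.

For the box on the incline: the weight component along the slope is m₁g sin 42° = 13.5 × 9.8 × 0.6691 = 88.522 N and the normal force is N = m₁g cos 42° = 98.318 N.
Kinetic friction opposes the box's motion up the incline: f = μN = 0.38 × 98.318 = 37.361 N acting down the slope.
Newton's second law for the box (up-slope positive): T − 88.522 − 37.361 = 13.5 a. For the hanging counterweight (downward positive): 14.4 × 9.8 − T = 14.4 a.
Adding the two equations eliminates T: 15.237 = 27.9 a, so a = 0.5461 m/s².

0.55 m/s²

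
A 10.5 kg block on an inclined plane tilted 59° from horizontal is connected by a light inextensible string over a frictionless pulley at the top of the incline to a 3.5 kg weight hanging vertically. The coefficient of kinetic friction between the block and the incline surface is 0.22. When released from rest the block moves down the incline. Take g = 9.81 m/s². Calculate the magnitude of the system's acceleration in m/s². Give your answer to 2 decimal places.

3.02 m/s²

For the block on the incline: the weight component along the slope is m₁g sin 59° = 10.5 × 9.81 × 0.8572 = 88.296 N and the normal force is N = m₁g cos 59° = 53.051 N.
Kinetic friction opposes the block's motion down the incline: f = μN = 0.22 × 53.051 = 11.671 N acting up the slope.
Newton's second law for the block (down-slope positive): 88.296 − 11.671 − T = 10.5 a. For the hanging weight (upward positive): T − 3.5 × 9.81 = 3.5 a.
Adding the two equations eliminates T: 42.290 = 14 a, so a = 3.0207 m/s².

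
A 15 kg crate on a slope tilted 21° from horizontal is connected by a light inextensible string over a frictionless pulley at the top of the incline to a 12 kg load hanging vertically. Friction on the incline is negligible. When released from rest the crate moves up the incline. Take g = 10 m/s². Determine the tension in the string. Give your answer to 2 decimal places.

For the crate on the incline: the weight component along the slope is m₁g sin 21° = 15 × 10 × 0.3584 = 53.760 N and the normal force is N = m₁g cos 21° = 140.037 N.
Newton's second law for the crate (up-slope positive): T − 53.760 = 15 a. For the hanging load (downward positive): 12 × 10 − T = 12 a.
Adding the two equations eliminates T: 66.240 = 27 a, so a = 2.4533 m/s².
Then from the hanging load's equation, T = 12 × (10 − 2.4533) = 90.560 N.

90.56 N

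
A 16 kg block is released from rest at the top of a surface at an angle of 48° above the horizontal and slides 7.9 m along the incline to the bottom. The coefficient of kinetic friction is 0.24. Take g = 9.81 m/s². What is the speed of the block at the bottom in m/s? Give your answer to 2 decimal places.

9.50 m/s

The weight component along the incline is mg sin 48° = 116.644 N and the normal force is N = mg cos 48° = 105.027 N.
Friction up the slope is f = μN = 0.24 × 105.027 = 25.206 N, so the net downslope force is 116.644 − 25.206 = 91.438 N and a = 91.438 / 16 = 5.7149 m/s².
Starting from rest over a distance of 7.9 m, v² = 2aL = 2 × 5.7149 × 7.9 = 90.2954, so v = 9.5024 m/s.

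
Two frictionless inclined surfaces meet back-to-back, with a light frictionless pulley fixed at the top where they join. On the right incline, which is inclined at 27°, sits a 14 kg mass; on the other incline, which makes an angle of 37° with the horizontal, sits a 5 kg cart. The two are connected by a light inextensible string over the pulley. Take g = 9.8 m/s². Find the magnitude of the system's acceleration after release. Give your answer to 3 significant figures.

1.73 m/s²

Resolve each weight along its own incline: the 14 kg mass has component 14 × 9.8 × sin 27° = 62.287 N down its slope, and the 5 kg mass has 5 × 9.8 × sin 37° = 29.489 N down its slope.
The 14 kg side's 62.287 N exceeds the other side's 29.489 N, so that mass slides down and the 5 kg mass slides up. Taking that direction as positive, Newton's second law for the whole system gives 62.287 − 29.489 = (14 + 5) a, so a = 32.798 / 19 = 1.7262 m/s².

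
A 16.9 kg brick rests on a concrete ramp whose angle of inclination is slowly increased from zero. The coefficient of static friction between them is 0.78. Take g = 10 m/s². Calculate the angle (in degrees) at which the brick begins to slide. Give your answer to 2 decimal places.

At the threshold of sliding, static friction is at its maximum μ_s N and exactly balances the weight component along the incline: mg sin θ = μ_s mg cos θ.
Hence tan θ = μ_s = 0.78, so θ = arctan(0.78) = 37.9542°.

37.95°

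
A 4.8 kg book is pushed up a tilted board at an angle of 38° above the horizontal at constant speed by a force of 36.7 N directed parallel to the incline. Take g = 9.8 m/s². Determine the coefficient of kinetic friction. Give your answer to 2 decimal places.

0.21

At constant speed ΣF = 0 along the incline. The applied 36.7 N acts up the slope; the weight component mg sin 38° = 28.961 N and kinetic friction μN both act down the slope.
So 36.7 = 28.961 + μ × 37.068, giving μ = (36.7 − 28.961) / 37.068 = 0.2088.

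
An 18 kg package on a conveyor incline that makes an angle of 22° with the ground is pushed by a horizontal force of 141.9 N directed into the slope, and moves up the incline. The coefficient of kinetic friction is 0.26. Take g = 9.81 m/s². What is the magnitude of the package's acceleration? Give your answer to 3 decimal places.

0.502 m/s²

The horizontal push has components F cos 22° = 141.9 × 0.9272 = 131.570 N up the incline and F sin 22° = 141.9 × 0.3746 = 53.156 N pressing into the surface.
The normal force is therefore N = mg cos 22° + F sin 22° = 163.725 + 53.156 = 216.881 N, and kinetic friction down the slope is μN = 0.26 × 216.881 = 56.389 N.
Along the incline: F cos 22° − mg sin 22° − μN = ma, so 131.570 − 66.147 − 56.389 = 18 a, giving a = 0.5019 m/s².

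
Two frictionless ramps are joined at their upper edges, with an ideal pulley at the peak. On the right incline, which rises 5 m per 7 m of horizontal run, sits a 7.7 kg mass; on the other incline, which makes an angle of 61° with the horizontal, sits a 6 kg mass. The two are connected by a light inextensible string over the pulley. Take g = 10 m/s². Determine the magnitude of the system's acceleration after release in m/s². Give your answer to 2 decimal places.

Resolve each weight along its own incline: the 7.7 kg mass has component 7.7 × 10 × sin 35.54° = 44.755 N down its slope, and the 6 kg mass has 6 × 10 × sin 61° = 52.477 N down its slope.
The 6 kg side's 52.477 N exceeds the other side's 44.755 N, so that mass slides down and the 7.7 kg mass slides up. Taking that direction as positive, Newton's second law for the whole system gives 52.477 − 44.755 = (7.7 + 6) a, so a = 7.722 / 13.7 = 0.5636 m/s².

0.56 m/s²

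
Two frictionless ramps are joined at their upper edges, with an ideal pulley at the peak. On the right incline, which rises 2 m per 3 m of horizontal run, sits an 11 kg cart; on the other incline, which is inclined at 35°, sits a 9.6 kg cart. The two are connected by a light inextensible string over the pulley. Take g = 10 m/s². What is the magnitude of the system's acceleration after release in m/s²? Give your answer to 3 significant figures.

0.289 m/s²

Resolve each weight along its own incline: the 11 kg mass has component 11 × 10 × sin 33.69° = 61.017 N down its slope, and the 9.6 kg mass has 9.6 × 10 × sin 35° = 55.063 N down its slope.
The 11 kg side's 61.017 N exceeds the other side's 55.063 N, so that mass slides down and the 9.6 kg mass slides up. Taking that direction as positive, Newton's second law for the whole system gives 61.017 − 55.063 = (11 + 9.6) a, so a = 5.954 / 20.6 = 0.2890 m/s².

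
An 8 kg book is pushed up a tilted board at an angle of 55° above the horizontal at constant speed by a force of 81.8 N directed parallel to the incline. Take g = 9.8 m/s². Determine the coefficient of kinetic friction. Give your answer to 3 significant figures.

0.391

At constant speed ΣF = 0 along the incline. The applied 81.8 N acts up the slope; the weight component mg sin 55° = 64.222 N and kinetic friction μN both act down the slope.
So 81.8 = 64.222 + μ × 44.968, giving μ = (81.8 − 64.222) / 44.968 = 0.3909.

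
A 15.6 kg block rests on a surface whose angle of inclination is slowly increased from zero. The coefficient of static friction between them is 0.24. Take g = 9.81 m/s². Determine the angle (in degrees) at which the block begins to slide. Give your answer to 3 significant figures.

At the threshold of sliding, static friction is at its maximum μ_s N and exactly balances the weight component along the incline: mg sin θ = μ_s mg cos θ.
Hence tan θ = μ_s = 0.24, so θ = arctan(0.24) = 13.4957°.

13.5°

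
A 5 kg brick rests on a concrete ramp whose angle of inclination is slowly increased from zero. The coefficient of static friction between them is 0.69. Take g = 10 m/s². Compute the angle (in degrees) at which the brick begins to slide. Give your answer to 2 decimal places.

34.61°

At the threshold of sliding, static friction is at its maximum μ_s N and exactly balances the weight component along the incline: mg sin θ = μ_s mg cos θ.
Hence tan θ = μ_s = 0.69, so θ = arctan(0.69) = 34.6057°.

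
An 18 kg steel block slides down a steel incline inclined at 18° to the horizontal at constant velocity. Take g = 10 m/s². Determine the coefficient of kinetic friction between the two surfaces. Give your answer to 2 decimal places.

At constant velocity the net force along the incline is zero: mg sin 18° = μ mg cos 18°.
So μ = tan 18° = 0.3090 / 0.9511 = 0.3249.

0.32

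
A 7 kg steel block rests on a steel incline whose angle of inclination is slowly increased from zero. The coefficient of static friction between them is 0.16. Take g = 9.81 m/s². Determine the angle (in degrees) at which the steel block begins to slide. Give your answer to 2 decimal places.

At the threshold of sliding, static friction is at its maximum μ_s N and exactly balances the weight component along the incline: mg sin θ = μ_s mg cos θ.
Hence tan θ = μ_s = 0.16, so θ = arctan(0.16) = 9.0903°.

9.09°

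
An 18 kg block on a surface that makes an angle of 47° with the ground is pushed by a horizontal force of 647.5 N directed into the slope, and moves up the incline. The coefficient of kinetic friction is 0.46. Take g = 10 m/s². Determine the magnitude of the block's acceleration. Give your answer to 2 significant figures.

The horizontal push has components F cos 47° = 647.5 × 0.6820 = 441.595 N up the incline and F sin 47° = 647.5 × 0.7314 = 473.582 N pressing into the surface.
The normal force is therefore N = mg cos 47° + F sin 47° = 122.760 + 473.582 = 596.342 N, and kinetic friction down the slope is μN = 0.46 × 596.342 = 274.317 N.
Along the incline: F cos 47° − mg sin 47° − μN = ma, so 441.595 − 131.652 − 274.317 = 18 a, giving a = 1.9792 m/s².

2.0 m/s²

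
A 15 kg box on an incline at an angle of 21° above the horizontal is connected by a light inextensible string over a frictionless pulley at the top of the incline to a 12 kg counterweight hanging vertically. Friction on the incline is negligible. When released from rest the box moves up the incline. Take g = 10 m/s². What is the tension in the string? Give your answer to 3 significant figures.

90.6 N

For the box on the incline: the weight component along the slope is m₁g sin 21° = 15 × 10 × 0.3584 = 53.760 N and the normal force is N = m₁g cos 21° = 140.037 N.
Newton's second law for the box (up-slope positive): T − 53.760 = 15 a. For the hanging counterweight (downward positive): 12 × 10 − T = 12 a.
Adding the two equations eliminates T: 66.240 = 27 a, so a = 2.4533 m/s².
Then from the hanging counterweight's equation, T = 12 × (10 − 2.4533) = 90.560 N.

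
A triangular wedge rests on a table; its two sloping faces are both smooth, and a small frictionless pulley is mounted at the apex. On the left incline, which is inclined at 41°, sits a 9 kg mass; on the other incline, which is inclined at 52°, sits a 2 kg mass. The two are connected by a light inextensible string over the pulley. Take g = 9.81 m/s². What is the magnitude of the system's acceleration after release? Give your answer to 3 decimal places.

3.860 m/s²

Resolve each weight along its own incline: the 9 kg mass has component 9 × 9.81 × sin 41° = 57.923 N down its slope, and the 2 kg mass has 2 × 9.81 × sin 52° = 15.461 N down its slope.
The 9 kg side's 57.923 N exceeds the other side's 15.461 N, so that mass slides down and the 2 kg mass slides up. Taking that direction as positive, Newton's second law for the whole system gives 57.923 − 15.461 = (9 + 2) a, so a = 42.462 / 11 = 3.8602 m/s².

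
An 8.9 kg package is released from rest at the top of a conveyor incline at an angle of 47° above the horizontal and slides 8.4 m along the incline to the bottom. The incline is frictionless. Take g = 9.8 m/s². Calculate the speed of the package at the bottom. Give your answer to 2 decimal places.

10.97 m/s

The weight component along the incline is mg sin 47° = 63.789 N and the normal force is N = mg cos 47° = 59.484 N.
With no friction, a = g sin 47° = 7.1673 m/s².
Starting from rest over a distance of 8.4 m, v² = 2aL = 2 × 7.1673 × 8.4 = 120.4106, so v = 10.9732 m/s.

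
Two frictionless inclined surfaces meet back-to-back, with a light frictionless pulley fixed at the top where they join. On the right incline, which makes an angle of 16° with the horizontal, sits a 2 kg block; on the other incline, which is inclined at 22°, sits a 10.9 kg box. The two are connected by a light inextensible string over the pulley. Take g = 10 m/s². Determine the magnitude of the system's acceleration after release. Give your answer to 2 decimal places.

Resolve each weight along its own incline: the 2 kg mass has component 2 × 10 × sin 16° = 5.513 N down its slope, and the 10.9 kg mass has 10.9 × 10 × sin 22° = 40.832 N down its slope.
The 10.9 kg side's 40.832 N exceeds the other side's 5.513 N, so that mass slides down and the 2 kg mass slides up. Taking that direction as positive, Newton's second law for the whole system gives 40.832 − 5.513 = (2 + 10.9) a, so a = 35.319 / 12.9 = 2.7379 m/s².

2.74 m/s²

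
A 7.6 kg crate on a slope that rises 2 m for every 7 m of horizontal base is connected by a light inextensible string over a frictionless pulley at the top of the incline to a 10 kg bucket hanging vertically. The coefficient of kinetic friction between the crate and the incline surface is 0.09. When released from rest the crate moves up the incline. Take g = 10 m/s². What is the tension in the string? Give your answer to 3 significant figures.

58.8 N

For the crate on the incline: the weight component along the slope is m₁g sin 15.95° = 7.6 × 10 × 0.2747 = 20.877 N and the normal force is N = m₁g cos 15.95° = 73.076 N.
Kinetic friction opposes the crate's motion up the incline: f = μN = 0.09 × 73.076 = 6.577 N acting down the slope.
Newton's second law for the crate (up-slope positive): T − 20.877 − 6.577 = 7.6 a. For the hanging bucket (downward positive): 10 × 10 − T = 10 a.
Adding the two equations eliminates T: 72.546 = 17.6 a, so a = 4.1219 m/s².
Then from the hanging bucket's equation, T = 10 × (10 − 4.1219) = 58.781 N.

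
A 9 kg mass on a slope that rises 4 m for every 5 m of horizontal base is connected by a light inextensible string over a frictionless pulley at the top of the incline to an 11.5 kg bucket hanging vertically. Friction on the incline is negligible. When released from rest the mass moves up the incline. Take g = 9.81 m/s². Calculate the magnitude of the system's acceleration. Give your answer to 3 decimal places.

For the mass on the incline: the weight component along the slope is m₁g sin 38.66° = 9 × 9.81 × 0.6247 = 55.155 N and the normal force is N = m₁g cos 38.66° = 68.943 N.
Newton's second law for the mass (up-slope positive): T − 55.155 = 9 a. For the hanging bucket (downward positive): 11.5 × 9.81 − T = 11.5 a.
Adding the two equations eliminates T: 57.660 = 20.5 a, so a = 2.8127 m/s².

2.813 m/s²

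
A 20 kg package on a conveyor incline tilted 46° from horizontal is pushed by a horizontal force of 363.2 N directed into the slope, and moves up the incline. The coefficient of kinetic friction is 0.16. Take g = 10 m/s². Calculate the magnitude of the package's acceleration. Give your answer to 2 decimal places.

2.22 m/s²

The horizontal push has components F cos 46° = 363.2 × 0.6947 = 252.315 N up the incline and F sin 46° = 363.2 × 0.7193 = 261.250 N pressing into the surface.
The normal force is therefore N = mg cos 46° + F sin 46° = 138.940 + 261.250 = 400.190 N, and kinetic friction down the slope is μN = 0.16 × 400.190 = 64.030 N.
Along the incline: F cos 46° − mg sin 46° − μN = ma, so 252.315 − 143.860 − 64.030 = 20 a, giving a = 2.2212 m/s².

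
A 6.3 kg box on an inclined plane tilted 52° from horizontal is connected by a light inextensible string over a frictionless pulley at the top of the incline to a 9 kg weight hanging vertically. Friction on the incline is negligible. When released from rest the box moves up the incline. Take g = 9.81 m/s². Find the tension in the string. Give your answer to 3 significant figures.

65.0 N

For the box on the incline: the weight component along the slope is m₁g sin 52° = 6.3 × 9.81 × 0.7880 = 48.701 N and the normal force is N = m₁g cos 52° = 38.050 N.
Newton's second law for the box (up-slope positive): T − 48.701 = 6.3 a. For the hanging weight (downward positive): 9 × 9.81 − T = 9 a.
Adding the two equations eliminates T: 39.589 = 15.3 a, so a = 2.5875 m/s².
Then from the hanging weight's equation, T = 9 × (9.81 − 2.5875) = 65.002 N.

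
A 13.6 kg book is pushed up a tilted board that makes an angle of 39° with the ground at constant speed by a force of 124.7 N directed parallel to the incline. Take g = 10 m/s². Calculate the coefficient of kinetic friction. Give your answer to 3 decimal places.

At constant speed ΣF = 0 along the incline. The applied 124.7 N acts up the slope; the weight component mg sin 39° = 85.588 N and kinetic friction μN both act down the slope.
So 124.7 = 85.588 + μ × 105.692, giving μ = (124.7 − 85.588) / 105.692 = 0.3701.

0.370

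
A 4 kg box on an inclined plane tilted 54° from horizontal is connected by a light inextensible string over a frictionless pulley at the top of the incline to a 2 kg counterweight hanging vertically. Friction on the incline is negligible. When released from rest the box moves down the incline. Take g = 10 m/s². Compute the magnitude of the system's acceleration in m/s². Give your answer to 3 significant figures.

For the box on the incline: the weight component along the slope is m₁g sin 54° = 4 × 10 × 0.8090 = 32.360 N and the normal force is N = m₁g cos 54° = 23.511 N.
Newton's second law for the box (down-slope positive): 32.360 − T = 4 a. For the hanging counterweight (upward positive): T − 2 × 10 = 2 a.
Adding the two equations eliminates T: 12.360 = 6 a, so a = 2.0600 m/s².

2.06 m/s²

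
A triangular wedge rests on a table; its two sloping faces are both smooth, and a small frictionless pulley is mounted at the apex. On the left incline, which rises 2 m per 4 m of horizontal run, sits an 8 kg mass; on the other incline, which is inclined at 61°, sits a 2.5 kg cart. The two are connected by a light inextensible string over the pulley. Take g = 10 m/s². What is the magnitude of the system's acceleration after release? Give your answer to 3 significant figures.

1.32 m/s²

Resolve each weight along its own incline: the 8 kg mass has component 8 × 10 × sin 26.57° = 35.777 N down its slope, and the 2.5 kg mass has 2.5 × 10 × sin 61° = 21.865 N down its slope.
The 8 kg side's 35.777 N exceeds the other side's 21.865 N, so that mass slides down and the 2.5 kg mass slides up. Taking that direction as positive, Newton's second law for the whole system gives 35.777 − 21.865 = (8 + 2.5) a, so a = 13.912 / 10.5 = 1.3250 m/s².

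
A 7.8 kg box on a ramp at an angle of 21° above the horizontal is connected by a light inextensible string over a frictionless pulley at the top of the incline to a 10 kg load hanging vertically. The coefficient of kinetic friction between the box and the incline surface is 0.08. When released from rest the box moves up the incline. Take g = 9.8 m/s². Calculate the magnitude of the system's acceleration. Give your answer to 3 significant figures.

For the box on the incline: the weight component along the slope is m₁g sin 21° = 7.8 × 9.8 × 0.3584 = 27.396 N and the normal force is N = m₁g cos 21° = 71.363 N.
Kinetic friction opposes the box's motion up the incline: f = μN = 0.08 × 71.363 = 5.709 N acting down the slope.
Newton's second law for the box (up-slope positive): T − 27.396 − 5.709 = 7.8 a. For the hanging load (downward positive): 10 × 9.8 − T = 10 a.
Adding the two equations eliminates T: 64.895 = 17.8 a, so a = 3.6458 m/s².

3.65 m/s²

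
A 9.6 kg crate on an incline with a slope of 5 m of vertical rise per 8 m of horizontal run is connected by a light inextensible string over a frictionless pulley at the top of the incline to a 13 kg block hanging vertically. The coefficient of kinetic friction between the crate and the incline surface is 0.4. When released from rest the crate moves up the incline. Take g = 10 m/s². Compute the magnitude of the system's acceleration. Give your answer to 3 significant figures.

2.06 m/s²

For the crate on the incline: the weight component along the slope is m₁g sin 32.01° = 9.6 × 10 × 0.5300 = 50.880 N and the normal force is N = m₁g cos 32.01° = 81.408 N.
Kinetic friction opposes the crate's motion up the incline: f = μN = 0.4 × 81.408 = 32.563 N acting down the slope.
Newton's second law for the crate (up-slope positive): T − 50.880 − 32.563 = 9.6 a. For the hanging block (downward positive): 13 × 10 − T = 13 a.
Adding the two equations eliminates T: 46.557 = 22.6 a, so a = 2.0600 m/s².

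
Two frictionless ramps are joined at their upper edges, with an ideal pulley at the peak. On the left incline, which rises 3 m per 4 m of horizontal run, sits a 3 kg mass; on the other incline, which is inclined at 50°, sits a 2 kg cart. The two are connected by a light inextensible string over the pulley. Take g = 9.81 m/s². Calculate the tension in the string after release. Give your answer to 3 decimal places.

16.081 N

Resolve each weight along its own incline: the 3 kg mass has component 3 × 9.81 × sin 36.87° = 17.658 N down its slope, and the 2 kg mass has 2 × 9.81 × sin 50° = 15.030 N down its slope.
The 3 kg side's 17.658 N exceeds the other side's 15.030 N, so that mass slides down and the 2 kg mass slides up. Taking that direction as positive, Newton's second law for the whole system gives 17.658 − 15.030 = (3 + 2) a, so a = 2.628 / 5 = 0.5256 m/s².
For the 2 kg mass (up-slope positive): T − 15.030 = 2 × 0.5256, so T = 16.081 N.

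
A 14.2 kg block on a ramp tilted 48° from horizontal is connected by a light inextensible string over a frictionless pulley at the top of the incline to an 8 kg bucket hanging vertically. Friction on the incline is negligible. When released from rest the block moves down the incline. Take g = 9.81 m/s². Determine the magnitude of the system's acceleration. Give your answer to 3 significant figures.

1.13 m/s²

For the block on the incline: the weight component along the slope is m₁g sin 48° = 14.2 × 9.81 × 0.7431 = 103.515 N and the normal force is N = m₁g cos 48° = 93.211 N.
Newton's second law for the block (down-slope positive): 103.515 − T = 14.2 a. For the hanging bucket (upward positive): T − 8 × 9.81 = 8 a.
Adding the two equations eliminates T: 25.035 = 22.2 a, so a = 1.1277 m/s².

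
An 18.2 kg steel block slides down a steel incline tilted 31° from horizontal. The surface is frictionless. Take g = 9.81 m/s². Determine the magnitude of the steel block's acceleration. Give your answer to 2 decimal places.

5.05 m/s²

Resolving the weight along the incline: the component pulling the steel block down the slope is mg sin 31° = 18.2 × 9.81 × 0.5150 = 91.949 N, and the normal force is N = mg cos 31° = 18.2 × 9.81 × 0.8572 = 153.046 N.
With no friction the net force along the incline is 91.949 N, so a = g sin 31° = 91.949 / 18.2 = 5.0521 m/s².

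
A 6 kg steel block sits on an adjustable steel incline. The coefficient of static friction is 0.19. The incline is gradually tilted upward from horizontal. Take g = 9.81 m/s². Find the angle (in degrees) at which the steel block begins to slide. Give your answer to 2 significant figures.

At the threshold of sliding, static friction is at its maximum μ_s N and exactly balances the weight component along the incline: mg sin θ = μ_s mg cos θ.
Hence tan θ = μ_s = 0.19, so θ = arctan(0.19) = 10.7580°.

11°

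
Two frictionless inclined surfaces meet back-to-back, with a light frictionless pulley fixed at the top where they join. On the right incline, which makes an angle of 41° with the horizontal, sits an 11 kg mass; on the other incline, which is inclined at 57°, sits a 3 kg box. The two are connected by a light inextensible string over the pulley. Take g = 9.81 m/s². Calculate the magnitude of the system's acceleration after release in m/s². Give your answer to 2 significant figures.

Resolve each weight along its own incline: the 11 kg mass has component 11 × 9.81 × sin 41° = 70.795 N down its slope, and the 3 kg mass has 3 × 9.81 × sin 57° = 24.682 N down its slope.
The 11 kg side's 70.795 N exceeds the other side's 24.682 N, so that mass slides down and the 3 kg mass slides up. Taking that direction as positive, Newton's second law for the whole system gives 70.795 − 24.682 = (11 + 3) a, so a = 46.113 / 14 = 3.2938 m/s².

3.3 m/s²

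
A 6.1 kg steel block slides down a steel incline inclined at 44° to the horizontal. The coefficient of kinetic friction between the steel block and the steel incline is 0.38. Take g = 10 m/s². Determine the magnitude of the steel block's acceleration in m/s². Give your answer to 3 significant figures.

Resolving the weight along the incline: the component pulling the steel block down the slope is mg sin 44° = 6.1 × 10 × 0.6947 = 42.377 N, and the normal force is N = mg cos 44° = 6.1 × 10 × 0.7193 = 43.877 N.
Kinetic friction acts up the slope with magnitude f = μN = 0.38 × 43.877 = 16.673 N.
Net force along the incline is 42.377 − 16.673 = 25.704 N, so a = 25.704 / 6.1 = 4.2138 m/s².

4.21 m/s²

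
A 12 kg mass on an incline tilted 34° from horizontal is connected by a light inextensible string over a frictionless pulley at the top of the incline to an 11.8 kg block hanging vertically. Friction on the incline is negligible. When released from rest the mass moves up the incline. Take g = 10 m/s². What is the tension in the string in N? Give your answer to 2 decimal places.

For the mass on the incline: the weight component along the slope is m₁g sin 34° = 12 × 10 × 0.5592 = 67.104 N and the normal force is N = m₁g cos 34° = 99.485 N.
Newton's second law for the mass (up-slope positive): T − 67.104 = 12 a. For the hanging block (downward positive): 11.8 × 10 − T = 11.8 a.
Adding the two equations eliminates T: 50.896 = 23.8 a, so a = 2.1385 m/s².
Then from the hanging block's equation, T = 11.8 × (10 − 2.1385) = 92.766 N.

92.77 N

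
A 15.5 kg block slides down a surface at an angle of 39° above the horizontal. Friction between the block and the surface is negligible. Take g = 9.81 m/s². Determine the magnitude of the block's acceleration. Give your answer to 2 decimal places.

Resolving the weight along the incline: the component pulling the block down the slope is mg sin 39° = 15.5 × 9.81 × 0.6293 = 95.688 N, and the normal force is N = mg cos 39° = 15.5 × 9.81 × 0.7771 = 118.162 N.
With no friction the net force along the incline is 95.688 N, so a = g sin 39° = 95.688 / 15.5 = 6.1734 m/s².

6.17 m/s²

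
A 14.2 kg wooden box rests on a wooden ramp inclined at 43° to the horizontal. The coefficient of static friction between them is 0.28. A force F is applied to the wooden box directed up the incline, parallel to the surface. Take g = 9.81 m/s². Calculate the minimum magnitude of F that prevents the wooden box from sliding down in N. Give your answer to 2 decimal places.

66.48 N

The normal force is N = mg cos 43° = 101.879 N. With F at its minimum the wooden box is on the verge of sliding down, so static friction is at its maximum μ_s N = 0.28 × 101.879 = 28.526 N and acts up the slope.
Equilibrium along the incline: F + μ_s N = mg sin 43°, so F = 95.004 − 28.526 = 66.478 N.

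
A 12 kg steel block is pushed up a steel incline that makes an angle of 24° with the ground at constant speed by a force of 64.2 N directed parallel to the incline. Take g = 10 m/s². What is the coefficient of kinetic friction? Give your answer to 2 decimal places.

At constant speed ΣF = 0 along the incline. The applied 64.2 N acts up the slope; the weight component mg sin 24° = 48.808 N and kinetic friction μN both act down the slope.
So 64.2 = 48.808 + μ × 109.625, giving μ = (64.2 − 48.808) / 109.625 = 0.1404.

0.14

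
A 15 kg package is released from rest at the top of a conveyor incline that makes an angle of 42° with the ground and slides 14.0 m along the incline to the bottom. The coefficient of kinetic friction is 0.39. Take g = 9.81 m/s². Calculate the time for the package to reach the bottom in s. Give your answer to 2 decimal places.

2.74 s

The weight component along the incline is mg sin 42° = 98.463 N and the normal force is N = mg cos 42° = 109.354 N.
Friction up the slope is f = μN = 0.39 × 109.354 = 42.648 N, so the net downslope force is 98.463 − 42.648 = 55.815 N and a = 55.815 / 15 = 3.7210 m/s².
Starting from rest, L = ½at², so t = √(2L/a) = √(2 × 14.0 / 3.7210) = 2.7431 s.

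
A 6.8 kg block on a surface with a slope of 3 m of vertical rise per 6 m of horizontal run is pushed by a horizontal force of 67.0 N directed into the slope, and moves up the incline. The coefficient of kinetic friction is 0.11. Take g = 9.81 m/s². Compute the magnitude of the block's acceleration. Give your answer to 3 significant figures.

The horizontal push has components F cos 26.57° = 67.0 × 0.8944 = 59.925 N up the incline and F sin 26.57° = 67.0 × 0.4472 = 29.962 N pressing into the surface.
The normal force is therefore N = mg cos 26.57° + F sin 26.57° = 59.664 + 29.962 = 89.626 N, and kinetic friction down the slope is μN = 0.11 × 89.626 = 9.859 N.
Along the incline: F cos 26.57° − mg sin 26.57° − μN = ma, so 59.925 − 29.832 − 9.859 = 6.8 a, giving a = 2.9756 m/s².

2.98 m/s²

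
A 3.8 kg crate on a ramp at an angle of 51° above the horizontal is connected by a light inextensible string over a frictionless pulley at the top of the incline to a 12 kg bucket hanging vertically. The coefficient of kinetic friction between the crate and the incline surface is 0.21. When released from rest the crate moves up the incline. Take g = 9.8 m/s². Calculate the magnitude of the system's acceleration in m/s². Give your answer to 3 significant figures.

5.30 m/s²

For the crate on the incline: the weight component along the slope is m₁g sin 51° = 3.8 × 9.8 × 0.7771 = 28.939 N and the normal force is N = m₁g cos 51° = 23.436 N.
Kinetic friction opposes the crate's motion up the incline: f = μN = 0.21 × 23.436 = 4.922 N acting down the slope.
Newton's second law for the crate (up-slope positive): T − 28.939 − 4.922 = 3.8 a. For the hanging bucket (downward positive): 12 × 9.8 − T = 12 a.
Adding the two equations eliminates T: 83.739 = 15.8 a, so a = 5.2999 m/s².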